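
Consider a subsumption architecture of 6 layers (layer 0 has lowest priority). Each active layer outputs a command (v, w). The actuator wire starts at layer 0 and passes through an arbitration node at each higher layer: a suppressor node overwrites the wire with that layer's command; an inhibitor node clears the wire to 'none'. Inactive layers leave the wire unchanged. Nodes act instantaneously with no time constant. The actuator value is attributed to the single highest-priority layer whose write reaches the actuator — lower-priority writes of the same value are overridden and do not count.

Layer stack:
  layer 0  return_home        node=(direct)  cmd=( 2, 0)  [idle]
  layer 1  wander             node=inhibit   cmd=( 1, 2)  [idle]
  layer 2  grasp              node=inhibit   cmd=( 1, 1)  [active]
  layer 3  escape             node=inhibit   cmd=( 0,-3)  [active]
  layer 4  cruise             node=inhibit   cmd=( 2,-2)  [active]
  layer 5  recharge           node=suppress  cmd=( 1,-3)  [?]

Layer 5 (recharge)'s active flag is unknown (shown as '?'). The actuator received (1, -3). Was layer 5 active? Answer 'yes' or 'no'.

yes

If layer 5 is active=yes:
  actuator would be (1, -3)
If layer 5 is active=no:
  actuator would be none
Observed (1, -3), so layer 5 was active.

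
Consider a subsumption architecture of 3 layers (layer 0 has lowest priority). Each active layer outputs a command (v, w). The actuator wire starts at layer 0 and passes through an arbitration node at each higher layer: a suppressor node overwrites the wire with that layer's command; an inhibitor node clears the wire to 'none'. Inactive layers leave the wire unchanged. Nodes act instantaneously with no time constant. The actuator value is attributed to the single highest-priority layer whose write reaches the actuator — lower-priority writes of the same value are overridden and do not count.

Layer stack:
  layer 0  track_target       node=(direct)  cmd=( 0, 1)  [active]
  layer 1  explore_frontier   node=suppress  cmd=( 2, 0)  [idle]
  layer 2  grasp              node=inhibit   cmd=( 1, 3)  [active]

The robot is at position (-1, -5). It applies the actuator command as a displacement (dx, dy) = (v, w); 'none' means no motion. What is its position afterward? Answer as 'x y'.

-1 -5

[0] track_target on; wire := (0, 1)
[1] explore_frontier off; pass (0, 1)
[2] grasp on (inhibit); wire := none
output none
position: (-1, -5) + none = (-1, -5)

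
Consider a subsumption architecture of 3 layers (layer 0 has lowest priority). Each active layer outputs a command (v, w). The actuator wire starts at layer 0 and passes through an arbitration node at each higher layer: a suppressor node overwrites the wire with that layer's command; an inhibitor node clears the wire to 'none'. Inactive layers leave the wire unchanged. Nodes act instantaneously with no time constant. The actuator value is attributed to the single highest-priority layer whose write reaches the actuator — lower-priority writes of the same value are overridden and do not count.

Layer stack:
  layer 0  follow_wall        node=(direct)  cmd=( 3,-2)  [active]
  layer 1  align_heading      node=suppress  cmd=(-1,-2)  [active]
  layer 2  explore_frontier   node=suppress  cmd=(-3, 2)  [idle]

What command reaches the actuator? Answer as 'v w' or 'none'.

L0 follow_wall: active, feeds wire = (3, -2)
L1 align_heading: active, suppressor → wire = (-1, -2)
L2 explore_frontier: idle → wire stays (-1, -2)
actuator = (-1, -2)

-1 -2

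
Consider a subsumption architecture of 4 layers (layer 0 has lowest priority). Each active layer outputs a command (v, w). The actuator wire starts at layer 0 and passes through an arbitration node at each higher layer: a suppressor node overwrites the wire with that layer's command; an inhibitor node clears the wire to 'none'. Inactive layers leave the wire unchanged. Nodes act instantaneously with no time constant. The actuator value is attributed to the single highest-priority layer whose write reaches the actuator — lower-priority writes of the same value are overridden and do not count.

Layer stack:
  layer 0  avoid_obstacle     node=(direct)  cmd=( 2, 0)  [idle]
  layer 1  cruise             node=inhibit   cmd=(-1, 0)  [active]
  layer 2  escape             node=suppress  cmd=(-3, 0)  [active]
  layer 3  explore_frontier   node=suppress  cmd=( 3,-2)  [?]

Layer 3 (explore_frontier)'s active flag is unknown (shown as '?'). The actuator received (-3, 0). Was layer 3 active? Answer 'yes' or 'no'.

If layer 3 is active=yes:
  actuator would be (3, -2)
If layer 3 is active=no:
  actuator would be (-3, 0)
Observed (-3, 0), so layer 3 was idle.

no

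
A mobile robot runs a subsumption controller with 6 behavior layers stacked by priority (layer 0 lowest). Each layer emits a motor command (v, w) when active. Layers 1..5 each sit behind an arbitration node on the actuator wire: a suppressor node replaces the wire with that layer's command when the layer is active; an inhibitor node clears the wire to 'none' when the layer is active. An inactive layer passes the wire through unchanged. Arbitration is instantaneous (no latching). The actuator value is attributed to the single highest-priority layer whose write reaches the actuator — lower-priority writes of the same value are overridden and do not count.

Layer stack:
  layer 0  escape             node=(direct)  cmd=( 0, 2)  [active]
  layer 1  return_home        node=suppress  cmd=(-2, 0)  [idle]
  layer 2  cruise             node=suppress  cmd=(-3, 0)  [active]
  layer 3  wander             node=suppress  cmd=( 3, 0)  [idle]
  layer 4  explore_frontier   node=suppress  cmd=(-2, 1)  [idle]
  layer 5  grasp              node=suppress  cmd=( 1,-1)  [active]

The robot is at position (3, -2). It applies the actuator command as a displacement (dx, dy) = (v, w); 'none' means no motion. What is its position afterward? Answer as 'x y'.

L0 escape: active, feeds wire = (0, 2)
L1 return_home: idle → wire stays (0, 2)
L2 cruise: active, suppressor → wire = (-3, 0)
L3 wander: idle → wire stays (-3, 0)
L4 explore_frontier: idle → wire stays (-3, 0)
L5 grasp: active, suppressor → wire = (1, -1)
actuator = (1, -1)
position: (3, -2) + (1, -1) = (4, -3)

4 -3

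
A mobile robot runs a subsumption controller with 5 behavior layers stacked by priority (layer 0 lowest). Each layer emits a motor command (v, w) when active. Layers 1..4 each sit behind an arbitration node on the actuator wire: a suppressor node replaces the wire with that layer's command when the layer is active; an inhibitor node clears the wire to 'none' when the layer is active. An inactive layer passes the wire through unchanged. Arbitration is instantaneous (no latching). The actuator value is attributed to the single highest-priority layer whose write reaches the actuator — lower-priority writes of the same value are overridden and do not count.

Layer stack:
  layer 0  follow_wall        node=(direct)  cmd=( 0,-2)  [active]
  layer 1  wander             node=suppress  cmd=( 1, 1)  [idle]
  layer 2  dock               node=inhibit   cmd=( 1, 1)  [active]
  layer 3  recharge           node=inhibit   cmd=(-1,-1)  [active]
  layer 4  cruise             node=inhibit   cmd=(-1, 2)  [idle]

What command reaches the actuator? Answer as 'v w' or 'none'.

L0 follow_wall: active, feeds wire = (0, -2)
L1 wander: idle → wire stays (0, -2)
L2 dock: active, inhibitor → wire = none
L3 recharge: active, inhibitor → wire = none
L4 cruise: idle → wire stays none
actuator = none

none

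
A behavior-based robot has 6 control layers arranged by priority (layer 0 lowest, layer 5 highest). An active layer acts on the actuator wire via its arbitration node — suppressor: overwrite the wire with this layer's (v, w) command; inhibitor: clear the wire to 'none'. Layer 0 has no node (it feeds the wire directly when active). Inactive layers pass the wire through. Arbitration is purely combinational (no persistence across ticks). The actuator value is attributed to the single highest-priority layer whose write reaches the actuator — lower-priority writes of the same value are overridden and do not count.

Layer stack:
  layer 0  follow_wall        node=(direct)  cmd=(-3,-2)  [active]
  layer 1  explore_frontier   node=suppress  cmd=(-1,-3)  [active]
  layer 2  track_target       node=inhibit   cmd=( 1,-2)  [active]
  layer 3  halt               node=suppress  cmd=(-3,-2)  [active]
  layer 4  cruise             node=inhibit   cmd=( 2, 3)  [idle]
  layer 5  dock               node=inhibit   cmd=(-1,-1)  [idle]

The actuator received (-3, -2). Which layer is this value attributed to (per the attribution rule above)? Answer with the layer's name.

halt

[0] follow_wall on; wire := (-3, -2)
[1] explore_frontier on (suppress); wire := (-1, -3)
[2] track_target on (inhibit); wire := none
[3] halt on (suppress); wire := (-3, -2)
[4] cruise off; pass (-3, -2)
[5] dock off; pass (-3, -2)
output (-3, -2)
last writer: layer 3 = halt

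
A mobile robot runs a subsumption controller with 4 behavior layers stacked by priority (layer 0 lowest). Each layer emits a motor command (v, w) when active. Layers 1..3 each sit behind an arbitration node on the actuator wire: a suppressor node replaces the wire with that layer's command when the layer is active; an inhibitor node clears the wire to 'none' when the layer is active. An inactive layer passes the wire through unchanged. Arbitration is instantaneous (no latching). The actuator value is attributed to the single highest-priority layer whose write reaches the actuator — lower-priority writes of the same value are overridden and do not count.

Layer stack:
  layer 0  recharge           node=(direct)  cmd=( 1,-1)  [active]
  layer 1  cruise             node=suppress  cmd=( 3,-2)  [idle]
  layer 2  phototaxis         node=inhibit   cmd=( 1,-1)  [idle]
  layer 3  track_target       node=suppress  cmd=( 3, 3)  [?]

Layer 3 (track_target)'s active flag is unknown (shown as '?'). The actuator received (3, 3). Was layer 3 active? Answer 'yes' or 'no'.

If layer 3 is active=yes:
  actuator would be (3, 3)
If layer 3 is active=no:
  actuator would be (1, -1)
Observed (3, 3), so layer 3 was active.

yes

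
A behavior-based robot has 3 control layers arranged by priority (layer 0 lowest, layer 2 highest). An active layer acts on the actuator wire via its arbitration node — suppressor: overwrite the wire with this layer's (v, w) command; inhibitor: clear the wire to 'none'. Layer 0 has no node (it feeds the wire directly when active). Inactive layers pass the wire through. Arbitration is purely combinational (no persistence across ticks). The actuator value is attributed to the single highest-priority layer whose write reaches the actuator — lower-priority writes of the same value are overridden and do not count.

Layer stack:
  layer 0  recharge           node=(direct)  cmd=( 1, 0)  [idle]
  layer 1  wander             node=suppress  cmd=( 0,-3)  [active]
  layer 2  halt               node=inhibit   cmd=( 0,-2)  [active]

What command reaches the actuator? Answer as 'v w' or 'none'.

none

[0] recharge off; wire := none
[1] wander on (suppress); wire := (0, -3)
[2] halt on (inhibit); wire := none
output none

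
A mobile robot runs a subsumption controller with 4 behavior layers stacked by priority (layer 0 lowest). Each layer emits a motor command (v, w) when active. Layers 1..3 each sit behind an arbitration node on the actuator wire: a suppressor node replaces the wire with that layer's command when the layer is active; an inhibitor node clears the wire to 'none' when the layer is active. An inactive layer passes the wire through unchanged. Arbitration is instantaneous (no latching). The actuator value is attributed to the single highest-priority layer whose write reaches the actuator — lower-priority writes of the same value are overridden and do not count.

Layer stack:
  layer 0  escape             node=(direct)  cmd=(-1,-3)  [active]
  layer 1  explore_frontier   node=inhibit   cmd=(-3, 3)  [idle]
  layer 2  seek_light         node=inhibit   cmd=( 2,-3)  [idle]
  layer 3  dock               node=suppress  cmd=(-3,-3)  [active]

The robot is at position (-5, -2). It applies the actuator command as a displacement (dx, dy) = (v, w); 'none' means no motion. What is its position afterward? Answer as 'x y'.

-8 -5

[0] escape on; wire := (-1, -3)
[1] explore_frontier off; pass (-1, -3)
[2] seek_light off; pass (-1, -3)
[3] dock on (suppress); wire := (-3, -3)
output (-3, -3)
position: (-5, -2) + (-3, -3) = (-8, -5)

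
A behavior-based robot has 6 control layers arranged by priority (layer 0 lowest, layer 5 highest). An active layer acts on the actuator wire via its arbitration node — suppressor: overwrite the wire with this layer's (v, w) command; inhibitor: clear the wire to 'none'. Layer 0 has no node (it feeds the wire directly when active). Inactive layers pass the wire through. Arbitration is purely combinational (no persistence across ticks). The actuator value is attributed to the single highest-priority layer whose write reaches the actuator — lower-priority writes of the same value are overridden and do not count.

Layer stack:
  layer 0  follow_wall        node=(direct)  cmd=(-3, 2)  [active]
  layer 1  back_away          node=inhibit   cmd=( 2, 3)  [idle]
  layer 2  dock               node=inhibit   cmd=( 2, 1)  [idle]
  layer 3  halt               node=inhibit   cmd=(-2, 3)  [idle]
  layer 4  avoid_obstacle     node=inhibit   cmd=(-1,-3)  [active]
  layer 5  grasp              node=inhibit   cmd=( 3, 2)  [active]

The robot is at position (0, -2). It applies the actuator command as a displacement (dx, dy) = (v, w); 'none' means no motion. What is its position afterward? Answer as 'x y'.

0 -2

L0 follow_wall: active, feeds wire = (-3, 2)
L1 back_away: idle → wire stays (-3, 2)
L2 dock: idle → wire stays (-3, 2)
L3 halt: idle → wire stays (-3, 2)
L4 avoid_obstacle: active, inhibitor → wire = none
L5 grasp: active, inhibitor → wire = none
actuator = none
position: (0, -2) + none = (0, -2)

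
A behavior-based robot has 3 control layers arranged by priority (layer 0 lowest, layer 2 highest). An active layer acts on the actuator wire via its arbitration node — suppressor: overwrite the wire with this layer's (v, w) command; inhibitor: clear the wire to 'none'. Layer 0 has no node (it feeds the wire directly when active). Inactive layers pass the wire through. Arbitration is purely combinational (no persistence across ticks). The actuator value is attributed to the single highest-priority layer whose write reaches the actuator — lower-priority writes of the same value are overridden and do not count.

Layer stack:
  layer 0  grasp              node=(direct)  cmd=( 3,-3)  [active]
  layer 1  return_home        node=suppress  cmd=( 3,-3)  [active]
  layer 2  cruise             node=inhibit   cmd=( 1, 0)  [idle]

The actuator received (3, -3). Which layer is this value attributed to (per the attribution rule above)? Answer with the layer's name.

return_home

layer 0 (grasp) active — direct: (3, -3)
layer 1 (return_home) active — suppresses: (3, -3)
layer 2 (cruise) idle — unchanged: (3, -3)
→ actuator (3, -3)
last writer: layer 1 = return_home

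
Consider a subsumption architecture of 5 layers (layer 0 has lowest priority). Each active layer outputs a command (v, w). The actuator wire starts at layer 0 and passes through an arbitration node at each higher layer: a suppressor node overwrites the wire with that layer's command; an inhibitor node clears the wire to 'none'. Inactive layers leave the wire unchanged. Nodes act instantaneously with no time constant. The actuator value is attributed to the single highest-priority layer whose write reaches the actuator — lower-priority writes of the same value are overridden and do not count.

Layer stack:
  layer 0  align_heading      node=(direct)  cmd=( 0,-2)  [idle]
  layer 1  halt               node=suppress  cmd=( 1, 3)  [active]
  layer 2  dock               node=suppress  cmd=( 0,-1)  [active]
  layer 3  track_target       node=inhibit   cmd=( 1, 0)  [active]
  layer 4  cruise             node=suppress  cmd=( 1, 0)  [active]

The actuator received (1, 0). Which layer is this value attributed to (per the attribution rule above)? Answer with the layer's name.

layer 0 (align_heading) idle — none
layer 1 (halt) active — suppresses: (1, 3)
layer 2 (dock) active — suppresses: (0, -1)
layer 3 (track_target) active — inhibits: none
layer 4 (cruise) active — suppresses: (1, 0)
→ actuator (1, 0)
last writer: layer 4 = cruise

cruise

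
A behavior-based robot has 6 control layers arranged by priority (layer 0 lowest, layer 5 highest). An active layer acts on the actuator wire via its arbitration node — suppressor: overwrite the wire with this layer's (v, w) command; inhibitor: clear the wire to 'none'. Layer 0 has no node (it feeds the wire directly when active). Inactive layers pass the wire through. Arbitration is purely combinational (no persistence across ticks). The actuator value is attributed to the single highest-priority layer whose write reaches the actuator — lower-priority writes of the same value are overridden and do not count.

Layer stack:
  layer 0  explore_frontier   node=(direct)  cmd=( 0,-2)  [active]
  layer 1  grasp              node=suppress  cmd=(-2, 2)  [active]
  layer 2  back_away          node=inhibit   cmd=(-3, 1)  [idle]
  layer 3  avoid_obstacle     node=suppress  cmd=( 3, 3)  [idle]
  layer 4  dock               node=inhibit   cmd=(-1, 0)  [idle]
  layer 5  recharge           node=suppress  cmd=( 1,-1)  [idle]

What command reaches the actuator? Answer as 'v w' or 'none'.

-2 2

layer 0 (explore_frontier) active — direct: (0, -2)
layer 1 (grasp) active — suppresses: (-2, 2)
layer 2 (back_away) idle — unchanged: (-2, 2)
layer 3 (avoid_obstacle) idle — unchanged: (-2, 2)
layer 4 (dock) idle — unchanged: (-2, 2)
layer 5 (recharge) idle — unchanged: (-2, 2)
→ actuator (-2, 2)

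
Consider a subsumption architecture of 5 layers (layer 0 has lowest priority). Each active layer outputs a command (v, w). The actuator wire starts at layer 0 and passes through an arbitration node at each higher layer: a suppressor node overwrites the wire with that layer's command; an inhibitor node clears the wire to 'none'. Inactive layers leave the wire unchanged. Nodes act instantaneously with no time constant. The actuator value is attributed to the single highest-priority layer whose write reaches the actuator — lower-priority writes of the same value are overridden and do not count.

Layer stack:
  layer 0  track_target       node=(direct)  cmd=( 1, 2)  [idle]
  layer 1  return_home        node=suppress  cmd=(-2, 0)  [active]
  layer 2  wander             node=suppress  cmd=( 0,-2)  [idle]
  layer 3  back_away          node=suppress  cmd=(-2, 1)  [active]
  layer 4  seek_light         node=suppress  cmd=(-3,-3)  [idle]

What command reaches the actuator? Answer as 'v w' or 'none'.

-2 1

L0 track_target: idle → wire = none
L1 return_home: active, suppressor → wire = (-2, 0)
L2 wander: idle → wire stays (-2, 0)
L3 back_away: active, suppressor → wire = (-2, 1)
L4 seek_light: idle → wire stays (-2, 1)
actuator = (-2, 1)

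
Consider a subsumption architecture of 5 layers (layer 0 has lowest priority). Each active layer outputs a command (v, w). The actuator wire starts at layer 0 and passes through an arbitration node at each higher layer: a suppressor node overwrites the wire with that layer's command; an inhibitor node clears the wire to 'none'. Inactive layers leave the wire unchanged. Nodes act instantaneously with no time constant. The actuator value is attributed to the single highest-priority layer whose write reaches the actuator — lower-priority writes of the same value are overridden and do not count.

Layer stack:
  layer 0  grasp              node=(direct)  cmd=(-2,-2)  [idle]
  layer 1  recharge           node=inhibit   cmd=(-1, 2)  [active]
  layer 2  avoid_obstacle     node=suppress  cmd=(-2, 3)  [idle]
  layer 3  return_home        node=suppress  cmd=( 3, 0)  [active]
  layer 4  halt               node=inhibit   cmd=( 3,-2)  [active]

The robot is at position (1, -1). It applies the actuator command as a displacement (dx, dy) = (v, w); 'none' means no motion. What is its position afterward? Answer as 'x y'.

[0] grasp off; wire := none
[1] recharge on (inhibit); wire := none
[2] avoid_obstacle off; pass none
[3] return_home on (suppress); wire := (3, 0)
[4] halt on (inhibit); wire := none
output none
position: (1, -1) + none = (1, -1)

1 -1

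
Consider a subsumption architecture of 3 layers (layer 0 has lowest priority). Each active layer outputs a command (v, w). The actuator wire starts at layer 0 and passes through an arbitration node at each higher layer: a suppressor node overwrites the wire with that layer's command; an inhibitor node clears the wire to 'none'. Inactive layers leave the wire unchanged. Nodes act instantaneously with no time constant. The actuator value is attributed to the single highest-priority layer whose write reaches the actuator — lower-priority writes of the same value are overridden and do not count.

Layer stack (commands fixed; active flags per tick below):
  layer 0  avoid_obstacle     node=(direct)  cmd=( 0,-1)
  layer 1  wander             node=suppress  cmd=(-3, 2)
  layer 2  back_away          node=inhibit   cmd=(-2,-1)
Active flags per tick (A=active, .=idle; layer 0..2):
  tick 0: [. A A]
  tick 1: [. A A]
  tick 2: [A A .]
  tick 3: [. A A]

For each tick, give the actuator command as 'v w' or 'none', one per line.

tick 0:
  layer 0 (avoid_obstacle) idle — none
  layer 1 (wander) active — suppresses: (-3, 2)
  layer 2 (back_away) active — inhibits: none
  → actuator none
tick 1:
  layer 0 (avoid_obstacle) idle — none
  layer 1 (wander) active — suppresses: (-3, 2)
  layer 2 (back_away) active — inhibits: none
  → actuator none
tick 2:
  layer 0 (avoid_obstacle) active — direct: (0, -1)
  layer 1 (wander) active — suppresses: (-3, 2)
  layer 2 (back_away) idle — unchanged: (-3, 2)
  → actuator (-3, 2)
tick 3:
  layer 0 (avoid_obstacle) idle — none
  layer 1 (wander) active — suppresses: (-3, 2)
  layer 2 (back_away) active — inhibits: none
  → actuator none

none
none
-3 2
none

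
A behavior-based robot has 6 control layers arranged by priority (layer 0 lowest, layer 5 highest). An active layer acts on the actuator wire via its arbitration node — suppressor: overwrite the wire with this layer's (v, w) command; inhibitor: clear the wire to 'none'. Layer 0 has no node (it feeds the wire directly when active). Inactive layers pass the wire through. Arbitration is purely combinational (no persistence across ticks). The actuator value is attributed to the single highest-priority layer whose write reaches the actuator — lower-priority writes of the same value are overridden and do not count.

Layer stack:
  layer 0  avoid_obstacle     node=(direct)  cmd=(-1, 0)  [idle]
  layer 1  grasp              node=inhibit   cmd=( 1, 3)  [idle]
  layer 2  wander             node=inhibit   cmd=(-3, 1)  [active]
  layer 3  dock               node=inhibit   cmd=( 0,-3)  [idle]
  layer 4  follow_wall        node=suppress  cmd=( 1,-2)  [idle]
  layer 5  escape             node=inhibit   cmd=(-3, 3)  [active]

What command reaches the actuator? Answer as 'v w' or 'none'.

[0] avoid_obstacle off; wire := none
[1] grasp off; pass none
[2] wander on (inhibit); wire := none
[3] dock off; pass none
[4] follow_wall off; pass none
[5] escape on (inhibit); wire := none
output none

none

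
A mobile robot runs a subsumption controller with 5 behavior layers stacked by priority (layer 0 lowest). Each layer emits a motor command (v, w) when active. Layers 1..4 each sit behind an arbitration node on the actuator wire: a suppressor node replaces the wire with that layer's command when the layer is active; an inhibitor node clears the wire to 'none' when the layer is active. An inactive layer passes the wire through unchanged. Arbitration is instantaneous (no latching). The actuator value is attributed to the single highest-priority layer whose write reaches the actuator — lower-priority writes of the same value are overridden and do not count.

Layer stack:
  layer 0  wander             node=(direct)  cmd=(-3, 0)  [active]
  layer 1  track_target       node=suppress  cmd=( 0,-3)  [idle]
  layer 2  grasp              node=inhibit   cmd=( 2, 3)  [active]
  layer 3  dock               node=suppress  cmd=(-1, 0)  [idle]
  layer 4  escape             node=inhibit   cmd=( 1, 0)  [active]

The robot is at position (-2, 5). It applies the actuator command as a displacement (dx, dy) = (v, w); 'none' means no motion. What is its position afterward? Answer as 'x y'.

L0 wander: active, feeds wire = (-3, 0)
L1 track_target: idle → wire stays (-3, 0)
L2 grasp: active, inhibitor → wire = none
L3 dock: idle → wire stays none
L4 escape: active, inhibitor → wire = none
actuator = none
position: (-2, 5) + none = (-2, 5)

-2 5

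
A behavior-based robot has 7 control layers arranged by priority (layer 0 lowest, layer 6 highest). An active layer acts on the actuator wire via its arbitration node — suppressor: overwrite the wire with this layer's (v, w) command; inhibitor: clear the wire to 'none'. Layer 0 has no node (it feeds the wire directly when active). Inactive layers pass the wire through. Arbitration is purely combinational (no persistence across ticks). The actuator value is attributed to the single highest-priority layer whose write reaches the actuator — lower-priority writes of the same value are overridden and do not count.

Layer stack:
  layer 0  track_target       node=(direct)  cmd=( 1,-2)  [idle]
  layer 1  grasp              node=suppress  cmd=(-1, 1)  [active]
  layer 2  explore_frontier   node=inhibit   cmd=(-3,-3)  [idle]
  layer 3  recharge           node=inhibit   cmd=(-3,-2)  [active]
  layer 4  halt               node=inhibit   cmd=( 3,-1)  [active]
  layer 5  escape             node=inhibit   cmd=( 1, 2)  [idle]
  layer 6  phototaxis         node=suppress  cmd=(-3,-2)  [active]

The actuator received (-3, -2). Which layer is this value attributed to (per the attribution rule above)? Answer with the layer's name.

phototaxis

[0] track_target off; wire := none
[1] grasp on (suppress); wire := (-1, 1)
[2] explore_frontier off; pass (-1, 1)
[3] recharge on (inhibit); wire := none
[4] halt on (inhibit); wire := none
[5] escape off; pass none
[6] phototaxis on (suppress); wire := (-3, -2)
output (-3, -2)
last writer: layer 6 = phototaxis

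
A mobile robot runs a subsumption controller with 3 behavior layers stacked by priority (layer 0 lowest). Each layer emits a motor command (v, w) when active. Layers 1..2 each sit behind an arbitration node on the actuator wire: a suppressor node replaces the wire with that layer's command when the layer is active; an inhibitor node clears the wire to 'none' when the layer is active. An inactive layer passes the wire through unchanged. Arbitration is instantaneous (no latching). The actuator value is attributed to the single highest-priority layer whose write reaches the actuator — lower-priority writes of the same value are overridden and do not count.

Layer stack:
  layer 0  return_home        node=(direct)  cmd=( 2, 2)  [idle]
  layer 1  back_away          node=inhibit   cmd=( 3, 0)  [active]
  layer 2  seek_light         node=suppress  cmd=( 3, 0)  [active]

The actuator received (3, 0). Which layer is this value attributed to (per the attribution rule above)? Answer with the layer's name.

seek_light

L0 return_home: idle → wire = none
L1 back_away: active, inhibitor → wire = none
L2 seek_light: active, suppressor → wire = (3, 0)
actuator = (3, 0)
last writer: layer 2 = seek_light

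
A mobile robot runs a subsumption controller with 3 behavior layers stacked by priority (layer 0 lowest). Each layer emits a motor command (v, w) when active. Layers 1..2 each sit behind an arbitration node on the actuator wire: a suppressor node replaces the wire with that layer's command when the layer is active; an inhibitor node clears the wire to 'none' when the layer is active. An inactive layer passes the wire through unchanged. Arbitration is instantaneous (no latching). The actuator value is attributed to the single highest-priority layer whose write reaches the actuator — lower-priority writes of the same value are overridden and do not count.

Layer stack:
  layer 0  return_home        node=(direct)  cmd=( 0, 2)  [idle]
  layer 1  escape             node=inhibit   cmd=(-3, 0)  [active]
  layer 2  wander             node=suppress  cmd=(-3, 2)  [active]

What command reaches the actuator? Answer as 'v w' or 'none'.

layer 0 (return_home) idle — none
layer 1 (escape) active — inhibits: none
layer 2 (wander) active — suppresses: (-3, 2)
→ actuator (-3, 2)

-3 2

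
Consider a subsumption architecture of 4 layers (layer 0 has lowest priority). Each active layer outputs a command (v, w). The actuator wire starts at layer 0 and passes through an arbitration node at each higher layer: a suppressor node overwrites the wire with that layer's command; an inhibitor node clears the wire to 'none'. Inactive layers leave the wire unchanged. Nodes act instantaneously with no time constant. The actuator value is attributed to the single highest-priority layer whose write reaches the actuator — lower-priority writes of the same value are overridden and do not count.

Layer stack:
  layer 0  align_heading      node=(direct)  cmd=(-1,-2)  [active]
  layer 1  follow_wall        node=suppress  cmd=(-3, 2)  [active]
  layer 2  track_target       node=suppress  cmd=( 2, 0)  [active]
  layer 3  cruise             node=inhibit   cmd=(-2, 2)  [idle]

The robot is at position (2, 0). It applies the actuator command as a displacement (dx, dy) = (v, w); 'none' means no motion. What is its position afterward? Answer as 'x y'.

L0 align_heading: active, feeds wire = (-1, -2)
L1 follow_wall: active, suppressor → wire = (-3, 2)
L2 track_target: active, suppressor → wire = (2, 0)
L3 cruise: idle → wire stays (2, 0)
actuator = (2, 0)
position: (2, 0) + (2, 0) = (4, 0)

4 0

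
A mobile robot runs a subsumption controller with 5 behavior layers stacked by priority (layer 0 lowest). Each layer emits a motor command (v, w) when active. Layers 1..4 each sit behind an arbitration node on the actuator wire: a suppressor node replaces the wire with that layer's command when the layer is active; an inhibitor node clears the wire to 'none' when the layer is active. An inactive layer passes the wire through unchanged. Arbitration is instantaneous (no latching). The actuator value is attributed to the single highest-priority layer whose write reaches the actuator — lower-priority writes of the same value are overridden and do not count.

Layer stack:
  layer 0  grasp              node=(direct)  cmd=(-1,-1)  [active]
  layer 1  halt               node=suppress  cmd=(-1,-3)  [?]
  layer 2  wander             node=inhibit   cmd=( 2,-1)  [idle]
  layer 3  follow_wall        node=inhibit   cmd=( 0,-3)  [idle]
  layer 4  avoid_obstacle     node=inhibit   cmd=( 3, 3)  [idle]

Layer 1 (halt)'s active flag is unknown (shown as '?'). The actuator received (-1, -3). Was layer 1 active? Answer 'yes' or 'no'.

yes

If layer 1 is active=yes:
  actuator would be (-1, -3)
If layer 1 is active=no:
  actuator would be (-1, -1)
Observed (-1, -3), so layer 1 was active.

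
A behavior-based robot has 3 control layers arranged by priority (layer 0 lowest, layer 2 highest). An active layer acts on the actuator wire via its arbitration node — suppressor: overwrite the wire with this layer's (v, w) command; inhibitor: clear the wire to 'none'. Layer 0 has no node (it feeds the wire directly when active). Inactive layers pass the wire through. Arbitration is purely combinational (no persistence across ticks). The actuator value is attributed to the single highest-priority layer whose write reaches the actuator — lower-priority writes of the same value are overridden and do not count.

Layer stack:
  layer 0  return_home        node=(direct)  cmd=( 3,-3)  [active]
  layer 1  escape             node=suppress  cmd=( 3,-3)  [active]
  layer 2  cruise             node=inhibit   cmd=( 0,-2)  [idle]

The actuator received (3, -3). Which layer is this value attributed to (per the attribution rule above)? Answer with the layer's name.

[0] return_home on; wire := (3, -3)
[1] escape on (suppress); wire := (3, -3)
[2] cruise off; pass (3, -3)
output (3, -3)
last writer: layer 1 = escape

escape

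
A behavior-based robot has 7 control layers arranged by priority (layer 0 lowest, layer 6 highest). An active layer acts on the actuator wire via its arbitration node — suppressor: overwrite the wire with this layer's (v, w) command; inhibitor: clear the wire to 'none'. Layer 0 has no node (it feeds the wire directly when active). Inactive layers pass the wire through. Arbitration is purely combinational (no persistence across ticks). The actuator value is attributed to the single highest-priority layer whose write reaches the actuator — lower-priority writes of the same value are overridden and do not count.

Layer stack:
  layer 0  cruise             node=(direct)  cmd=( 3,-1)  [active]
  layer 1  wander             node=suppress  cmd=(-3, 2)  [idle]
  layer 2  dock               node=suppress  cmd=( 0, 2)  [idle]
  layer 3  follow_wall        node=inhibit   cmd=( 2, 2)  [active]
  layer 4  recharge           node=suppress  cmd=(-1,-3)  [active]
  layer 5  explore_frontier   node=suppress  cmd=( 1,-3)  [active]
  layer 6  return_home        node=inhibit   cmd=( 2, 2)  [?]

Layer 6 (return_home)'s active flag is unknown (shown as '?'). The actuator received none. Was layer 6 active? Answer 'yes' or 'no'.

If layer 6 is active=yes:
  actuator would be none
If layer 6 is active=no:
  actuator would be (1, -3)
Observed none, so layer 6 was active.

yes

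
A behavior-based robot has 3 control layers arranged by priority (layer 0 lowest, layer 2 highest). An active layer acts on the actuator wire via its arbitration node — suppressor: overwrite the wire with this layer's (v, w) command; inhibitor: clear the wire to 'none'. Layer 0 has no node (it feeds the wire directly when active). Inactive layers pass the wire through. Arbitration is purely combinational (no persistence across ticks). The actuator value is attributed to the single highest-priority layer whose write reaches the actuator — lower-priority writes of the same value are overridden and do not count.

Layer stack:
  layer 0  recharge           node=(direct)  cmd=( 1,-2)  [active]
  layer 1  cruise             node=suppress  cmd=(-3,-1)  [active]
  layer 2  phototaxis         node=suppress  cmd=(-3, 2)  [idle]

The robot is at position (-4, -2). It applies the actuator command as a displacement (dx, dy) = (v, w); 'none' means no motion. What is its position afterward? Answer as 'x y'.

-7 -3

L0 recharge: active, feeds wire = (1, -2)
L1 cruise: active, suppressor → wire = (-3, -1)
L2 phototaxis: idle → wire stays (-3, -1)
actuator = (-3, -1)
position: (-4, -2) + (-3, -1) = (-7, -3)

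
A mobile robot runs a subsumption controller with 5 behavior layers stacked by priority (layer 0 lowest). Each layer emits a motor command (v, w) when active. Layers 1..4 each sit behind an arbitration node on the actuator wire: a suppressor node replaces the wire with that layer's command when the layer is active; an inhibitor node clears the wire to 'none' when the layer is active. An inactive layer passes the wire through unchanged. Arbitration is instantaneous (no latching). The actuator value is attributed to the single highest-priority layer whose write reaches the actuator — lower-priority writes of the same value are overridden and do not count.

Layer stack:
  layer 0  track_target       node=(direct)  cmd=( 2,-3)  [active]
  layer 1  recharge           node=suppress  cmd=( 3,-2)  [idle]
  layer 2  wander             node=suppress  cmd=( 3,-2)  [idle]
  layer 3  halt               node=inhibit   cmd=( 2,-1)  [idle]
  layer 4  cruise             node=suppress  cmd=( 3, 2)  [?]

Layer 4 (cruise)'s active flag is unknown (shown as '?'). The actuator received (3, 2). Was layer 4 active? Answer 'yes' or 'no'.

If layer 4 is active=yes:
  actuator would be (3, 2)
If layer 4 is active=no:
  actuator would be (2, -3)
Observed (3, 2), so layer 4 was active.

yes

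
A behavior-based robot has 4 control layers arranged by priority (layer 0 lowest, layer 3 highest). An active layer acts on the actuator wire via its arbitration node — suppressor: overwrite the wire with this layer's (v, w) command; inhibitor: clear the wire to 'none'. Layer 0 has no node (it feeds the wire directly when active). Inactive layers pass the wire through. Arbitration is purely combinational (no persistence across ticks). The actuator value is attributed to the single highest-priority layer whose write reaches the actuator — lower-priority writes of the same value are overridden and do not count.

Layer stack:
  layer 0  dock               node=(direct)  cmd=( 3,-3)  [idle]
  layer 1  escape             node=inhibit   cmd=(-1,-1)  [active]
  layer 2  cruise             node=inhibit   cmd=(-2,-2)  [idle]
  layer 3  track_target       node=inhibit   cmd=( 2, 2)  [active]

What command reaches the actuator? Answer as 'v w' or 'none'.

none

[0] dock off; wire := none
[1] escape on (inhibit); wire := none
[2] cruise off; pass none
[3] track_target on (inhibit); wire := none
output none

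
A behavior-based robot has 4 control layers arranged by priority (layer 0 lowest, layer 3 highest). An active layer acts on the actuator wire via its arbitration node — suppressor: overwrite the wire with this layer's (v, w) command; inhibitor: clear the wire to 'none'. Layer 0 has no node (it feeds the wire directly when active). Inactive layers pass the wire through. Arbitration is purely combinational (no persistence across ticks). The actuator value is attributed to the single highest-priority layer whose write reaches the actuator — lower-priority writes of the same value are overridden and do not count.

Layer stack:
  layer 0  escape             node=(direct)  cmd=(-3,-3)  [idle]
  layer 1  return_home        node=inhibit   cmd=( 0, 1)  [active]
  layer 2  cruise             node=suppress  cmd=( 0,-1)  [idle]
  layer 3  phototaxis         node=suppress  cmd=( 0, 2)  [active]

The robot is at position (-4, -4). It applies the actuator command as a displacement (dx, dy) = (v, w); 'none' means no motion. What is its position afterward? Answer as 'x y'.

-4 -2

L0 escape: idle → wire = none
L1 return_home: active, inhibitor → wire = none
L2 cruise: idle → wire stays none
L3 phototaxis: active, suppressor → wire = (0, 2)
actuator = (0, 2)
position: (-4, -4) + (0, 2) = (-4, -2)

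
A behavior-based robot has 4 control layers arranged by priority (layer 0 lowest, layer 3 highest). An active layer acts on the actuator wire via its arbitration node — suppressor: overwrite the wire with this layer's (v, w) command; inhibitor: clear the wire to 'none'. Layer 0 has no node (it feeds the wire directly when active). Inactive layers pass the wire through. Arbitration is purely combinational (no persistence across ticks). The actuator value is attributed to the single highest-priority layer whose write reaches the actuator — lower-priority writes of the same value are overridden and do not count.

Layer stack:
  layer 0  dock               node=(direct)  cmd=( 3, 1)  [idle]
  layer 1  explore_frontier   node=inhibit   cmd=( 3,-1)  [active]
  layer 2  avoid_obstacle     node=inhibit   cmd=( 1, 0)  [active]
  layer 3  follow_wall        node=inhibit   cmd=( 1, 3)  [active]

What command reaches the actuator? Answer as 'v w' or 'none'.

none

layer 0 (dock) idle — none
layer 1 (explore_frontier) active — inhibits: none
layer 2 (avoid_obstacle) active — inhibits: none
layer 3 (follow_wall) active — inhibits: none
→ actuator none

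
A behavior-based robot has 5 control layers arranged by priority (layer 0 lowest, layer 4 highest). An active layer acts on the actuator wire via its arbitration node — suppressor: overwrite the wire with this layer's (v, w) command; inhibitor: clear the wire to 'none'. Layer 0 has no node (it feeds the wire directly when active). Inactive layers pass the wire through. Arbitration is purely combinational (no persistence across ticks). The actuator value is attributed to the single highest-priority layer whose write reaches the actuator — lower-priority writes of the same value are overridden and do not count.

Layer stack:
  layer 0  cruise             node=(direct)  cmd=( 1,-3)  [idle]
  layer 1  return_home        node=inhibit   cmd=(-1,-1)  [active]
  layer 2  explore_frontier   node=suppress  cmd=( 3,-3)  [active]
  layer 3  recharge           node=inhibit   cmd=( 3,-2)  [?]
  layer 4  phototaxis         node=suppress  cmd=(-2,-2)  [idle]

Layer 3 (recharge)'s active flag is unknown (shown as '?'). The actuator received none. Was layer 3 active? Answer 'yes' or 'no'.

yes

If layer 3 is active=yes:
  actuator would be none
If layer 3 is active=no:
  actuator would be (3, -3)
Observed none, so layer 3 was active.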